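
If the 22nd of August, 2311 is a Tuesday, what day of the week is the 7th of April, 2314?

Tuesday

August 22, 2311 → August 22, 2312: 366 days (2312 is a leap year).
August 22, 2312 → August 22, 2313: 365 days.
August 2313: 31 − 22 = 9 days remain.
Then September (30), October (31), November (30), December (31), January (31), February 2314 (28), March (31): 30 + 31 + 30 + 31 + 31 + 28 + 31 = 212 days.
April 1–7, 2314: 7 days.
Residual: 228 days.
Total: 959 days.
959 is a multiple of 7, so the 7th of April, 2314 falls on the same weekday: Tuesday.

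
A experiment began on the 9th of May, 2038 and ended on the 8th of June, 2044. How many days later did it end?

2222

May 9, 2038 → May 9, 2039: 365 days.
May 9, 2039 → May 9, 2040: 366 days (2040 is a leap year).
May 9, 2040 → May 9, 2041: 365 days.
May 9, 2041 → May 9, 2042: 365 days.
May 9, 2042 → May 9, 2043: 365 days.
May 9, 2043 → May 9, 2044: 366 days (2044 is a leap year).
May 2044: 31 − 9 = 22 days remain.
June 1–8, 2044: 8 days.
Residual: 30 days.
Total: 2222 days.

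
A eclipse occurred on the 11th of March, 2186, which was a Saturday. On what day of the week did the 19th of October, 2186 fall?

Thursday

March 2186: 31 − 11 = 20 days remain.
Then April (30), May (31), June (30), July (31), August (31), September (30): 30 + 31 + 30 + 31 + 31 + 30 = 183 days.
October 1–19, 2186: 19 days.
Total: 20 + 183 + 19 = 222 days.
222 mod 7 = 5, so 5 days after Saturday is Thursday.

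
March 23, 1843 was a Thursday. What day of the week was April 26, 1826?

Wednesday

Count forward from the earlier date (April 26, 1826) to the later (March 23, 1843):
From April 26, 1826 to April 26, 1842: 16 years, of which 4 contain a Feb 29 — 12×365 + 4×366 = 5844 days.
April 1842: 30 − 26 = 4 days remain.
Then 10 full months totalling 304 days.
March 1–23, 1843: 23 days.
Residual: 331 days.
Total: 6175 days.
6175 mod 7 = 1, so 1 day before Thursday is Wednesday.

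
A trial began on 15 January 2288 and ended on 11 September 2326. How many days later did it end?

14118

Day-of-year of January 15, 2288: 15.
Day-of-year of September 11, 2326: 254.
2288 has 366 days, so 366 − 15 = 351 days remain in 2288.
Full years 2289–2325: 29 common + 8 leap = 29×365 + 8×366 = 13513 days.
Total: 351 + 13513 + 254 = 14118 days.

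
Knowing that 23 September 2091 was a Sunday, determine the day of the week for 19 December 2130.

Tuesday

Day-of-year of September 23, 2091: 266.
Day-of-year of December 19, 2130: 353.
2091 has 365 days, so 365 − 266 = 99 days remain in 2091.
Full years 2092–2129: 29 common + 9 leap = 29×365 + 9×366 = 13879 days.
Total: 99 + 13879 + 353 = 14331 days.
14331 mod 7 = 2, so 2 days after Sunday is Tuesday.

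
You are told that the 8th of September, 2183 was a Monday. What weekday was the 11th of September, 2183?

Thursday

Within September 2183: 11 − 8 = 3 days.
3 mod 7 = 3, so 3 days after Monday is Thursday.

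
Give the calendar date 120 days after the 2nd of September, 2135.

the 31st of December, 2135

Count 120 days after September 2, 2135:
September 2135: 30 − 2 = 28 days remain.
Then October (31), November (30): 31 + 30 = 61 days.
December 1–31, 2135: 31 days.
Total: 28 + 61 + 31 = 120 days.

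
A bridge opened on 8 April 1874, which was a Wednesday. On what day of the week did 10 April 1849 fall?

Tuesday

Count forward from the earlier date (April 10, 1849) to the later (April 8, 1874):
From April 10, 1849 to April 10, 1873: 24 years, of which 6 contain a Feb 29 — 18×365 + 6×366 = 8766 days.
April 1873: 30 − 10 = 20 days remain.
Then 11 full months totalling 335 days.
April 1–8, 1874: 8 days.
Residual: 363 days.
Total: 9129 days.
9129 mod 7 = 1, so 1 day before Wednesday is Tuesday.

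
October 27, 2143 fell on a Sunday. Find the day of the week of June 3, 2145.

Thursday

October 2143: 31 − 27 = 4 days remain.
Then 19 full months totalling 578 days.
June 1–3, 2145: 3 days.
Total: 4 + 578 + 3 = 585 days.
585 mod 7 = 4, so 4 days after Sunday is Thursday.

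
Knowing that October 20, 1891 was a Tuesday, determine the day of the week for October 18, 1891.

Sunday

Count forward from the earlier date (October 18, 1891) to the later (October 20, 1891):
Within October 1891: 20 − 18 = 2 days.
2 mod 7 = 2, so 2 days before Tuesday is Sunday.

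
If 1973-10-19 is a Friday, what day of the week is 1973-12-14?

Friday

October 1973: 31 − 19 = 12 days remain.
Then November (30): 30 days.
December 1–14, 1973: 14 days.
Total: 12 + 30 + 14 = 56 days.
56 is a multiple of 7, so 1973-12-14 falls on the same weekday: Friday.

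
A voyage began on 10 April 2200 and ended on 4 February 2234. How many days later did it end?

12353

From April 10, 2200 to April 10, 2233: 33 years, of which 8 contain a Feb 29 — 25×365 + 8×366 = 12053 days.
April 2233: 30 − 10 = 20 days remain.
Then 9 full months totalling 276 days.
February 1–4, 2234: 4 days (2234 is not a leap year).
Residual: 300 days.
Total: 12353 days.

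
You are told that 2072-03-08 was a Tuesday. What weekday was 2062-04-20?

Count forward from the earlier date (April 20, 2062) to the later (March 8, 2072):
From April 20, 2062 to April 20, 2071: 9 years, of which 2 contain a Feb 29 — 7×365 + 2×366 = 3287 days.
April 2071: 30 − 20 = 10 days remain.
Then 10 full months totalling 305 days.
March 1–8, 2072: 8 days.
Residual: 323 days.
Total: 3610 days.
3610 mod 7 = 5, so 5 days before Tuesday is Thursday.

Thursday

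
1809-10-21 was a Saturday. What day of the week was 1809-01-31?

Count forward from the earlier date (January 31, 1809) to the later (October 21, 1809):
January 1809: 31 − 31 = 0 days remain.
Then February 1809 (28), March (31), April (30), May (31), June (30), July (31), August (31), September (30): 28 + 31 + 30 + 31 + 30 + 31 + 31 + 30 = 242 days.
October 1–21, 1809: 21 days.
Total: 0 + 242 + 21 = 263 days.
263 mod 7 = 4, so 4 days before Saturday is Tuesday.

Tuesday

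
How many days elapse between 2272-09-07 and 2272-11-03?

57

September 2272: 30 − 7 = 23 days remain.
Then October (31): 31 days.
November 1–3, 2272: 3 days.
Total: 23 + 31 + 3 = 57 days.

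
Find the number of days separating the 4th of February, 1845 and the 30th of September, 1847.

968

February 4, 1845 → February 4, 1846: 365 days.
February 4, 1846 → February 4, 1847: 365 days.
February 1847: 28 − 4 = 24 days remain (1847 is not a leap year, so February has 28 days).
Then March (31), April (30), May (31), June (30), July (31), August (31): 31 + 30 + 31 + 30 + 31 + 31 = 184 days.
September 1–30, 1847: 30 days.
Residual: 238 days.
Total: 968 days.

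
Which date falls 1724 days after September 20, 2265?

June 10, 2270

Count 1724 days after September 20, 2265:
September 20, 2265 → September 20, 2266: 365 days.
September 20, 2266 → September 20, 2267: 365 days.
September 20, 2267 → September 20, 2268: 366 days (2268 is a leap year).
September 20, 2268 → September 20, 2269: 365 days.
September 2269: 30 − 20 = 10 days remain.
Then October (31), November (30), December (31), January (31), February 2270 (28), March (31), April (30), May (31): 31 + 30 + 31 + 31 + 28 + 31 + 30 + 31 = 243 days.
June 1–10, 2270: 10 days.
Residual: 263 days.
Total: 1724 days.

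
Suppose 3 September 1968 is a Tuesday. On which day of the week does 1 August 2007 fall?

Wednesday

Day-of-year of September 3, 1968: 247.
Day-of-year of August 1, 2007: 213.
1968 has 366 days, so 366 − 247 = 119 days remain in 1968.
Full years 1969–2006: 29 common + 9 leap = 29×365 + 9×366 = 13879 days.
Total: 119 + 13879 + 213 = 14211 days.
14211 mod 7 = 1, so 1 day after Tuesday is Wednesday.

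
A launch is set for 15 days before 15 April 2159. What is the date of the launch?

31 March 2159

Count 15 days before April 15, 2159:
March 2159: 31 − 31 = 0 days remain.
April 1–15, 2159: 15 days.
Total: 0 + 15 = 15 days.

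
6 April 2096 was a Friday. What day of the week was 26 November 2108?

Monday

Day-of-year of April 6, 2096: 97.
Day-of-year of November 26, 2108: 331.
2096 has 366 days, so 366 − 97 = 269 days remain in 2096.
Full years 2097–2107: 10 common + 1 leap = 10×365 + 1×366 = 4016 days.
Total: 269 + 4016 + 331 = 4616 days.
4616 mod 7 = 3, so 3 days after Friday is Monday.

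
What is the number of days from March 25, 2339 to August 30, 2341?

889

Day-of-year of March 25, 2339: 84.
Day-of-year of August 30, 2341: 242.
2339 has 365 days, so 365 − 84 = 281 days remain in 2339.
Full years: 2340: 366. Sum = 366.
Total: 281 + 366 + 242 = 889 days.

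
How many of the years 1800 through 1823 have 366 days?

Years divisible by 4 in [1800, 1823]: 1800, 1804, 1808, 1812, 1816, 1820.
Of these, 1800 is divisible by 100 but not 400, so not leap.
Leap years: 6 − 1 = 5.

5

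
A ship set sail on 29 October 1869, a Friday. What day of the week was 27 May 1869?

Thursday

Count forward from the earlier date (May 27, 1869) to the later (October 29, 1869):
May 1869: 31 − 27 = 4 days remain.
Then June (30), July (31), August (31), September (30): 30 + 31 + 31 + 30 = 122 days.
October 1–29, 1869: 29 days.
Total: 4 + 122 + 29 = 155 days.
155 mod 7 = 1, so 1 day before Friday is Thursday.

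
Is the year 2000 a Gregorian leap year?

Yes

2000 is a leap year (divisible by 400).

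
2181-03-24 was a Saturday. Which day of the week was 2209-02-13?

Monday

Day-of-year of March 24, 2181: 83.
Day-of-year of February 13, 2209: 44.
2181 has 365 days, so 365 − 83 = 282 days remain in 2181.
Full years 2182–2208: 21 common + 6 leap = 21×365 + 6×366 = 9861 days.
Total: 282 + 9861 + 44 = 10187 days.
10187 mod 7 = 2, so 2 days after Saturday is Monday.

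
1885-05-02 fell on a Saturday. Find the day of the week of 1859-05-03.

Tuesday

Count forward from the earlier date (May 3, 1859) to the later (May 2, 1885):
Day-of-year of May 3, 1859: 123.
Day-of-year of May 2, 1885: 122.
1859 has 365 days, so 365 − 123 = 242 days remain in 1859.
Full years 1860–1884: 18 common + 7 leap = 18×365 + 7×366 = 9132 days.
Total: 242 + 9132 + 122 = 9496 days.
9496 mod 7 = 4, so 4 days before Saturday is Tuesday.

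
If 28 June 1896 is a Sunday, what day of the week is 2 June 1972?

Friday

Day-of-year of June 28, 1896: 180.
Day-of-year of June 2, 1972: 154.
1896 has 366 days, so 366 − 180 = 186 days remain in 1896.
Full years 1897–1971: 58 common + 17 leap = 58×365 + 17×366 = 27392 days.
Total: 186 + 27392 + 154 = 27732 days.
27732 mod 7 = 5, so 5 days after Sunday is Friday.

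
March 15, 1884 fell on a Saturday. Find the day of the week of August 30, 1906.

From March 15, 1884 to March 15, 1906: 22 years, of which 4 contain a Feb 29 — 18×365 + 4×366 = 8034 days.
(1900 is not a leap year (divisible by 100 but not 400).)
March 1906: 31 − 15 = 16 days remain.
Then April (30), May (31), June (30), July (31): 30 + 31 + 30 + 31 = 122 days.
August 1–30, 1906: 30 days.
Residual: 168 days.
Total: 8202 days.
8202 mod 7 = 5, so 5 days after Saturday is Thursday.

Thursday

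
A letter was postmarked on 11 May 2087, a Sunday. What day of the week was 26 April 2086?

Count forward from the earlier date (April 26, 2086) to the later (May 11, 2087):
Day-of-year of April 26, 2086: 116.
Day-of-year of May 11, 2087: 131.
2086 has 365 days, so 365 − 116 = 249 days remain in 2086.
Total: 249 + 131 = 380 days.
380 mod 7 = 2, so 2 days before Sunday is Friday.

Friday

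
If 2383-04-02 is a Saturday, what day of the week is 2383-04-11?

Monday

Within April 2383: 11 − 2 = 9 days.
9 mod 7 = 2, so 2 days after Saturday is Monday.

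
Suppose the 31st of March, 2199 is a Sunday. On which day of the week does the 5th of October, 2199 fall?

Saturday

March 2199: 31 − 31 = 0 days remain.
Then April (30), May (31), June (30), July (31), August (31), September (30): 30 + 31 + 30 + 31 + 31 + 30 = 183 days.
October 1–5, 2199: 5 days.
Total: 0 + 183 + 5 = 188 days.
188 mod 7 = 6, so 6 days after Sunday is Saturday.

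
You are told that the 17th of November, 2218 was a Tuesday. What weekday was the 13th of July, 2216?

Saturday

Count forward from the earlier date (July 13, 2216) to the later (November 17, 2218):
Day-of-year of July 13, 2216: 195.
Day-of-year of November 17, 2218: 321.
2216 has 366 days, so 366 − 195 = 171 days remain in 2216.
Full years: 2217: 365. Sum = 365.
Total: 171 + 365 + 321 = 857 days.
857 mod 7 = 3, so 3 days before Tuesday is Saturday.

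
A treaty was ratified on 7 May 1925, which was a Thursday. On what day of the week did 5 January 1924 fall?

Count forward from the earlier date (January 5, 1924) to the later (May 7, 1925):
Day-of-year of January 5, 1924: 5.
Day-of-year of May 7, 1925: 127.
1924 has 366 days, so 366 − 5 = 361 days remain in 1924.
Total: 361 + 127 = 488 days.
488 mod 7 = 5, so 5 days before Thursday is Saturday.

Saturday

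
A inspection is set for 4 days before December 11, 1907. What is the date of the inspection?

December 7, 1907

Count 4 days before December 11, 1907:
Within December 1907: 11 − 7 = 4 days.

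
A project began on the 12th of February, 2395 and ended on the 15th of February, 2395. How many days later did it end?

3

Within February 2395: 15 − 12 = 3 days.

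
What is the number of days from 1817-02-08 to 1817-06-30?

February 1817: 28 − 8 = 20 days remain (1817 is not a leap year, so February has 28 days).
Then March (31), April (30), May (31): 31 + 30 + 31 = 92 days.
June 1–30, 1817: 30 days.
Total: 20 + 92 + 30 = 142 days.

142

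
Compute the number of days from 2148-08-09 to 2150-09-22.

774

August 9, 2148 → August 9, 2149: 365 days.
August 9, 2149 → August 9, 2150: 365 days.
August 2150: 31 − 9 = 22 days remain.
September 1–22, 2150: 22 days.
Residual: 44 days.
Total: 774 days.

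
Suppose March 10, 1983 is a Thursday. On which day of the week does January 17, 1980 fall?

Count forward from the earlier date (January 17, 1980) to the later (March 10, 1983):
January 17, 1980 → January 17, 1981: 366 days (1980 is a leap year).
January 17, 1981 → January 17, 1982: 365 days.
January 17, 1982 → January 17, 1983: 365 days.
January 1983: 31 − 17 = 14 days remain.
Then February 1983 (28): 28 days.
March 1–10, 1983: 10 days.
Residual: 52 days.
Total: 1148 days.
1148 is a multiple of 7, so January 17, 1980 falls on the same weekday: Thursday.

Thursday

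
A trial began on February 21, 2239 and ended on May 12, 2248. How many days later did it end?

Day-of-year of February 21, 2239: 52.
Day-of-year of May 12, 2248: 133.
2239 has 365 days, so 365 − 52 = 313 days remain in 2239.
Full years 2240–2247: 6 common + 2 leap = 6×365 + 2×366 = 2922 days.
Total: 313 + 2922 + 133 = 3368 days.

3368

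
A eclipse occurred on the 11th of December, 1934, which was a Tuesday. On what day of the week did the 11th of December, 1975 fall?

From December 11, 1934 to December 11, 1975: 41 years, of which 10 contain a Feb 29 — 31×365 + 10×366 = 14975 days.
Total: 14975 days.
14975 mod 7 = 2, so 2 days after Tuesday is Thursday.

Thursday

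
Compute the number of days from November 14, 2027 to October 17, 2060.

12026

Day-of-year of November 14, 2027: 318.
Day-of-year of October 17, 2060: 291.
2027 has 365 days, so 365 − 318 = 47 days remain in 2027.
Full years 2028–2059: 24 common + 8 leap = 24×365 + 8×366 = 11688 days.
Total: 47 + 11688 + 291 = 12026 days.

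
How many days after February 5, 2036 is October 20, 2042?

Day-of-year of February 5, 2036: 36.
Day-of-year of October 20, 2042: 293.
2036 has 366 days, so 366 − 36 = 330 days remain in 2036.
Full years: 2037: 365; 2038: 365; 2039: 365; 2040: 366; 2041: 365. Sum = 1826.
Total: 330 + 1826 + 293 = 2449 days.

2449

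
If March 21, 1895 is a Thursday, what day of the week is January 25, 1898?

Tuesday

Day-of-year of March 21, 1895: 80.
Day-of-year of January 25, 1898: 25.
1895 has 365 days, so 365 − 80 = 285 days remain in 1895.
Full years: 1896: 366; 1897: 365. Sum = 731.
Total: 285 + 731 + 25 = 1041 days.
1041 mod 7 = 5, so 5 days after Thursday is Tuesday.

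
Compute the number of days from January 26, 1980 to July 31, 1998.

Day-of-year of January 26, 1980: 26.
Day-of-year of July 31, 1998: 212.
1980 has 366 days, so 366 − 26 = 340 days remain in 1980.
Full years 1981–1997: 13 common + 4 leap = 13×365 + 4×366 = 6209 days.
Total: 340 + 6209 + 212 = 6761 days.

6761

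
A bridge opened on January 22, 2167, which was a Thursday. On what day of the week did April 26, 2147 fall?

Wednesday

Count forward from the earlier date (April 26, 2147) to the later (January 22, 2167):
From April 26, 2147 to April 26, 2166: 19 years, of which 5 contain a Feb 29 — 14×365 + 5×366 = 6940 days.
April 2166: 30 − 26 = 4 days remain.
Then May (31), June (30), July (31), August (31), September (30), October (31), November (30), December (31): 31 + 30 + 31 + 31 + 30 + 31 + 30 + 31 = 245 days.
January 1–22, 2167: 22 days.
Residual: 271 days.
Total: 7211 days.
7211 mod 7 = 1, so 1 day before Thursday is Wednesday.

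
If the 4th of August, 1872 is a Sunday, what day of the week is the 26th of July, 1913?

Saturday

From August 4, 1872 to August 4, 1912: 40 years, of which 9 contain a Feb 29 — 31×365 + 9×366 = 14609 days.
(1900 is not a leap year (divisible by 100 but not 400).)
August 1912: 31 − 4 = 27 days remain.
Then 10 full months totalling 303 days.
July 1–26, 1913: 26 days.
Residual: 356 days.
Total: 14965 days.
14965 mod 7 = 6, so 6 days after Sunday is Saturday.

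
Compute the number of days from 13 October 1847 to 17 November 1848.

401

Day-of-year of October 13, 1847: 286.
Day-of-year of November 17, 1848: 322.
1847 has 365 days, so 365 − 286 = 79 days remain in 1847.
Total: 79 + 322 = 401 days.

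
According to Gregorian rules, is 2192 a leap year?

2192 is a leap year.

Yes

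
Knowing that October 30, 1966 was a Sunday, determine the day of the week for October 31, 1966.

Within October 1966: 31 − 30 = 1 day.
1 mod 7 = 1, so 1 day after Sunday is Monday.

Monday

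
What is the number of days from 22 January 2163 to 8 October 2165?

January 2163: 31 − 22 = 9 days remain.
Then 32 full months totalling 973 days.
October 1–8, 2165: 8 days.
Total: 9 + 973 + 8 = 990 days.

990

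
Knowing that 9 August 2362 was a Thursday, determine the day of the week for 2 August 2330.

Count forward from the earlier date (August 2, 2330) to the later (August 9, 2362):
From August 2, 2330 to August 2, 2362: 32 years, of which 8 contain a Feb 29 — 24×365 + 8×366 = 11688 days.
Within August 2362: 9 − 2 = 7 days.
Total: 11695 days.
11695 mod 7 = 5, so 5 days before Thursday is Saturday.

Saturday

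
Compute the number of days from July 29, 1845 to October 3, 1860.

5545

From July 29, 1845 to July 29, 1860: 15 years, of which 4 contain a Feb 29 — 11×365 + 4×366 = 5479 days.
July 1860: 31 − 29 = 2 days remain.
Then August (31), September (30): 31 + 30 = 61 days.
October 1–3, 1860: 3 days.
Residual: 66 days.
Total: 5545 days.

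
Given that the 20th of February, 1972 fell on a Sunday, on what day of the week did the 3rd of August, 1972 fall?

February 1972: 29 − 20 = 9 days remain (1972 is a leap year, so February has 29 days).
Then March (31), April (30), May (31), June (30), July (31): 31 + 30 + 31 + 30 + 31 = 153 days.
August 1–3, 1972: 3 days.
Total: 9 + 153 + 3 = 165 days.
165 mod 7 = 4, so 4 days after Sunday is Thursday.

Thursday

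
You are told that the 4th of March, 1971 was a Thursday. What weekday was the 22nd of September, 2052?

From March 4, 1971 to March 4, 2052: 81 years, of which 21 contain a Feb 29 — 60×365 + 21×366 = 29586 days.
(2000 is a leap year (divisible by 400).)
March 2052: 31 − 4 = 27 days remain.
Then April (30), May (31), June (30), July (31), August (31): 30 + 31 + 30 + 31 + 31 = 153 days.
September 1–22, 2052: 22 days.
Residual: 202 days.
Total: 29788 days.
29788 mod 7 = 3, so 3 days after Thursday is Sunday.

Sunday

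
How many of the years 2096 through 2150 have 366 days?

Years divisible by 4: 2096, 2100, …, 2148 — 14 in all.
Of these, 2100 is divisible by 100 but not 400, so not leap.
Leap years: 14 − 1 = 13.

13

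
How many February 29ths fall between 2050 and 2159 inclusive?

26

Years divisible by 4: 2052, 2056, …, 2156 — 27 in all.
Of these, 2100 is divisible by 100 but not 400, so not leap.
Leap years: 27 − 1 = 26.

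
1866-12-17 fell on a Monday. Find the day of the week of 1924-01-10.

Day-of-year of December 17, 1866: 351.
Day-of-year of January 10, 1924: 10.
1866 has 365 days, so 365 − 351 = 14 days remain in 1866.
Full years 1867–1923: 44 common + 13 leap = 44×365 + 13×366 = 20818 days.
Total: 14 + 20818 + 10 = 20842 days.
20842 mod 7 = 3, so 3 days after Monday is Thursday.

Thursday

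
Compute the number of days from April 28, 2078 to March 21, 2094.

Day-of-year of April 28, 2078: 118.
Day-of-year of March 21, 2094: 80.
2078 has 365 days, so 365 − 118 = 247 days remain in 2078.
Full years 2079–2093: 11 common + 4 leap = 11×365 + 4×366 = 5479 days.
Total: 247 + 5479 + 80 = 5806 days.

5806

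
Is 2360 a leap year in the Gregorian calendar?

Yes

2360 is a leap year.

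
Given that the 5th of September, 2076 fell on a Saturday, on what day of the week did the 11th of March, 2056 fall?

Saturday

Count forward from the earlier date (March 11, 2056) to the later (September 5, 2076):
Day-of-year of March 11, 2056: 71.
Day-of-year of September 5, 2076: 249.
2056 has 366 days, so 366 − 71 = 295 days remain in 2056.
Full years 2057–2075: 15 common + 4 leap = 15×365 + 4×366 = 6939 days.
Total: 295 + 6939 + 249 = 7483 days.
7483 is a multiple of 7, so the 11th of March, 2056 falls on the same weekday: Saturday.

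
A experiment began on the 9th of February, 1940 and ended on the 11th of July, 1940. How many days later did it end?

153

February 1940: 29 − 9 = 20 days remain (1940 is a leap year, so February has 29 days).
Then March (31), April (30), May (31), June (30): 31 + 30 + 31 + 30 = 122 days.
July 1–11, 1940: 11 days.
Total: 20 + 122 + 11 = 153 days.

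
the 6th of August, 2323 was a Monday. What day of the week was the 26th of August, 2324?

August 2323: 31 − 6 = 25 days remain.
Then 11 full months totalling 335 days.
August 1–26, 2324: 26 days.
Total: 25 + 335 + 26 = 386 days.
386 mod 7 = 1, so 1 day after Monday is Tuesday.

Tuesday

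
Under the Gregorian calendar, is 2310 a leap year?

2310 is not a leap year.

No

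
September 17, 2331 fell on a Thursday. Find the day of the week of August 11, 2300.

Saturday

Count forward from the earlier date (August 11, 2300) to the later (September 17, 2331):
Day-of-year of August 11, 2300: 223.
Day-of-year of September 17, 2331: 260.
2300 has 365 days, so 365 − 223 = 142 days remain in 2300.
Full years 2301–2330: 23 common + 7 leap = 23×365 + 7×366 = 10957 days.
Total: 142 + 10957 + 260 = 11359 days.
11359 mod 7 = 5, so 5 days before Thursday is Saturday.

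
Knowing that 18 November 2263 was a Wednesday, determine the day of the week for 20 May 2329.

Monday

Day-of-year of November 18, 2263: 322.
Day-of-year of May 20, 2329: 140.
2263 has 365 days, so 365 − 322 = 43 days remain in 2263.
Full years 2264–2328: 49 common + 16 leap = 49×365 + 16×366 = 23741 days.
Total: 43 + 23741 + 140 = 23924 days.
23924 mod 7 = 5, so 5 days after Wednesday is Monday.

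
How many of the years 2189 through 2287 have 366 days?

Years divisible by 4: 2192, 2196, …, 2284 — 24 in all.
Of these, 2200 is divisible by 100 but not 400, so not leap.
Leap years: 24 − 1 = 23.

23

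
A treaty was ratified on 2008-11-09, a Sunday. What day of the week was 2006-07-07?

Count forward from the earlier date (July 7, 2006) to the later (November 9, 2008):
July 7, 2006 → July 7, 2007: 365 days.
July 7, 2007 → July 7, 2008: 366 days (2008 is a leap year).
July 2008: 31 − 7 = 24 days remain.
Then August (31), September (30), October (31): 31 + 30 + 31 = 92 days.
November 1–9, 2008: 9 days.
Residual: 125 days.
Total: 856 days.
856 mod 7 = 2, so 2 days before Sunday is Friday.

Friday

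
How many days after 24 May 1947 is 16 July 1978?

11376

From May 24, 1947 to May 24, 1978: 31 years, of which 8 contain a Feb 29 — 23×365 + 8×366 = 11323 days.
May 1978: 31 − 24 = 7 days remain.
Then June (30): 30 days.
July 1–16, 1978: 16 days.
Residual: 53 days.
Total: 11376 days.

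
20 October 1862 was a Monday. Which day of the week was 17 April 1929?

Wednesday

From October 20, 1862 to October 20, 1928: 66 years, of which 16 contain a Feb 29 — 50×365 + 16×366 = 24106 days.
(1900 is not a leap year (divisible by 100 but not 400).)
October 1928: 31 − 20 = 11 days remain.
Then November (30), December (31), January (31), February 1929 (28), March (31): 30 + 31 + 31 + 28 + 31 = 151 days.
April 1–17, 1929: 17 days.
Residual: 179 days.
Total: 24285 days.
24285 mod 7 = 2, so 2 days after Monday is Wednesday.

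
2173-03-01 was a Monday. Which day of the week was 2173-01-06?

Count forward from the earlier date (January 6, 2173) to the later (March 1, 2173):
January 2173: 31 − 6 = 25 days remain.
Then February 2173 (28): 28 days.
March 1, 2173: 1 day.
Total: 25 + 28 + 1 = 54 days.
54 mod 7 = 5, so 5 days before Monday is Wednesday.

Wednesday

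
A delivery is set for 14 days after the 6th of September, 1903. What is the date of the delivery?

the 20th of September, 1903

Count 14 days after September 6, 1903:
Within September 1903: 20 − 6 = 14 days.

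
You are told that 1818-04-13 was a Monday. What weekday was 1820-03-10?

April 1818: 30 − 13 = 17 days remain.
Then 22 full months totalling 670 days.
March 1–10, 1820: 10 days.
Total: 17 + 670 + 10 = 697 days.
697 mod 7 = 4, so 4 days after Monday is Friday.

Friday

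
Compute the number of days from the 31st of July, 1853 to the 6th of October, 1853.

67

July 1853: 31 − 31 = 0 days remain.
Then August (31), September (30): 31 + 30 = 61 days.
October 1–6, 1853: 6 days.
Total: 0 + 61 + 6 = 67 days.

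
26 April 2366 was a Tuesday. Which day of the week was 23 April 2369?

Day-of-year of April 26, 2366: 116.
Day-of-year of April 23, 2369: 113.
2366 has 365 days, so 365 − 116 = 249 days remain in 2366.
Full years: 2367: 365; 2368: 366. Sum = 731.
Total: 249 + 731 + 113 = 1093 days.
1093 mod 7 = 1, so 1 day after Tuesday is Wednesday.

Wednesday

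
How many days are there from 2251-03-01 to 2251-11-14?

March 2251: 31 − 1 = 30 days remain.
Then April (30), May (31), June (30), July (31), August (31), September (30), October (31): 30 + 31 + 30 + 31 + 31 + 30 + 31 = 214 days.
November 1–14, 2251: 14 days.
Total: 30 + 214 + 14 = 258 days.

258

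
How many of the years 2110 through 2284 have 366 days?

Years divisible by 4: 2112, 2116, …, 2284 — 44 in all.
Of these, 2200 is divisible by 100 but not 400, so not leap.
Leap years: 44 − 1 = 43.

43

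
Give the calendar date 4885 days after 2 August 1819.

16 December 1832

Count 4885 days after August 2, 1819:
Day-of-year of August 2, 1819: 214.
Day-of-year of December 16, 1832: 351.
1819 has 365 days, so 365 − 214 = 151 days remain in 1819.
Full years 1820–1831: 9 common + 3 leap = 9×365 + 3×366 = 4383 days.
Total: 151 + 4383 + 351 = 4885 days.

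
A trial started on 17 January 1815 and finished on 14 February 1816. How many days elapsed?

Day-of-year of January 17, 1815: 17.
Day-of-year of February 14, 1816: 45.
1815 has 365 days, so 365 − 17 = 348 days remain in 1815.
Total: 348 + 45 = 393 days.

393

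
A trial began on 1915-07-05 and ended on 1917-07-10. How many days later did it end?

July 1915: 31 − 5 = 26 days remain.
Then 23 full months totalling 700 days.
July 1–10, 1917: 10 days.
Total: 26 + 700 + 10 = 736 days.

736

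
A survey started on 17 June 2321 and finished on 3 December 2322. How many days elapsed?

June 17, 2321 → June 17, 2322: 365 days.
June 2322: 30 − 17 = 13 days remain.
Then July (31), August (31), September (30), October (31), November (30): 31 + 31 + 30 + 31 + 30 = 153 days.
December 1–3, 2322: 3 days.
Residual: 169 days.
Total: 534 days.

534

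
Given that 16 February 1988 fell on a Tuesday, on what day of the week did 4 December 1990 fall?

Tuesday

Day-of-year of February 16, 1988: 47.
Day-of-year of December 4, 1990: 338.
1988 has 366 days, so 366 − 47 = 319 days remain in 1988.
Full years: 1989: 365. Sum = 365.
Total: 319 + 365 + 338 = 1022 days.
1022 is a multiple of 7, so 4 December 1990 falls on the same weekday: Tuesday.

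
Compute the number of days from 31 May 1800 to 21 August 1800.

82

May 1800: 31 − 31 = 0 days remain.
Then June (30), July (31): 30 + 31 = 61 days.
August 1–21, 1800: 21 days.
Total: 0 + 61 + 21 = 82 days.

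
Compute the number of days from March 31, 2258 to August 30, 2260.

March 2258: 31 − 31 = 0 days remain.
Then 28 full months totalling 853 days.
August 1–30, 2260: 30 days.
Total: 0 + 853 + 30 = 883 days.

883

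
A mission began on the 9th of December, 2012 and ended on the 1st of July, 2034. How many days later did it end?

Day-of-year of December 9, 2012: 344.
Day-of-year of July 1, 2034: 182.
2012 has 366 days, so 366 − 344 = 22 days remain in 2012.
Full years 2013–2033: 16 common + 5 leap = 16×365 + 5×366 = 7670 days.
Total: 22 + 7670 + 182 = 7874 days.

7874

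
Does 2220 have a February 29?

Yes

2220 is a leap year.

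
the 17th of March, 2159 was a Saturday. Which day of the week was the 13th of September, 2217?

From March 17, 2159 to March 17, 2217: 58 years, of which 14 contain a Feb 29 — 44×365 + 14×366 = 21184 days.
(2200 is not a leap year (divisible by 100 but not 400).)
March 2217: 31 − 17 = 14 days remain.
Then April (30), May (31), June (30), July (31), August (31): 30 + 31 + 30 + 31 + 31 = 153 days.
September 1–13, 2217: 13 days.
Residual: 180 days.
Total: 21364 days.
21364 is a multiple of 7, so the 13th of September, 2217 falls on the same weekday: Saturday.

Saturday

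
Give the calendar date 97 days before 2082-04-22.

2082-01-15

Count 97 days before April 22, 2082:
January 2082: 31 − 15 = 16 days remain.
Then February 2082 (28), March (31): 28 + 31 = 59 days.
April 1–22, 2082: 22 days.
Total: 16 + 59 + 22 = 97 days.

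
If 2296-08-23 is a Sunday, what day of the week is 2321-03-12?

Saturday

From August 23, 2296 to August 23, 2320: 24 years, of which 5 contain a Feb 29 — 19×365 + 5×366 = 8765 days.
(2300 is not a leap year (divisible by 100 but not 400).)
August 2320: 31 − 23 = 8 days remain.
Then September (30), October (31), November (30), December (31), January (31), February 2321 (28): 30 + 31 + 30 + 31 + 31 + 28 = 181 days.
March 1–12, 2321: 12 days.
Residual: 201 days.
Total: 8966 days.
8966 mod 7 = 6, so 6 days after Sunday is Saturday.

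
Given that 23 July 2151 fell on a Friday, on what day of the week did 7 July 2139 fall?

Tuesday

Count forward from the earlier date (July 7, 2139) to the later (July 23, 2151):
Day-of-year of July 7, 2139: 188.
Day-of-year of July 23, 2151: 204.
2139 has 365 days, so 365 − 188 = 177 days remain in 2139.
Full years 2140–2150: 8 common + 3 leap = 8×365 + 3×366 = 4018 days.
Total: 177 + 4018 + 204 = 4399 days.
4399 mod 7 = 3, so 3 days before Friday is Tuesday.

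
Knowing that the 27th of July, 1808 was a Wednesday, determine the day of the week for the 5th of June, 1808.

Count forward from the earlier date (June 5, 1808) to the later (July 27, 1808):
June 1808: 30 − 5 = 25 days remain.
July 1–27, 1808: 27 days.
Total: 25 + 27 = 52 days.
52 mod 7 = 3, so 3 days before Wednesday is Sunday.

Sunday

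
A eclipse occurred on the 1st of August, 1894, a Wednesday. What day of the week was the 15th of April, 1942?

Wednesday

Day-of-year of August 1, 1894: 213.
Day-of-year of April 15, 1942: 105.
1894 has 365 days, so 365 − 213 = 152 days remain in 1894.
Full years 1895–1941: 36 common + 11 leap = 36×365 + 11×366 = 17166 days.
Total: 152 + 17166 + 105 = 17423 days.
17423 is a multiple of 7, so the 15th of April, 1942 falls on the same weekday: Wednesday.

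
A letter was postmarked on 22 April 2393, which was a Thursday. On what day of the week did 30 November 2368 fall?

Count forward from the earlier date (November 30, 2368) to the later (April 22, 2393):
From November 30, 2368 to November 30, 2392: 24 years, of which 6 contain a Feb 29 — 18×365 + 6×366 = 8766 days.
November 2392: 30 − 30 = 0 days remain.
Then December (31), January (31), February 2393 (28), March (31): 31 + 31 + 28 + 31 = 121 days.
April 1–22, 2393: 22 days.
Residual: 143 days.
Total: 8909 days.
8909 mod 7 = 5, so 5 days before Thursday is Saturday.

Saturday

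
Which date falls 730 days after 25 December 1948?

25 December 1950

Count 730 days after December 25, 1948:
December 1948: 31 − 25 = 6 days remain.
Then 23 full months totalling 699 days.
December 1–25, 1950: 25 days.
Total: 6 + 699 + 25 = 730 days.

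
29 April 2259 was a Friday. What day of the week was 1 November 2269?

Monday

From April 29, 2259 to April 29, 2269: 10 years, of which 3 contain a Feb 29 — 7×365 + 3×366 = 3653 days.
April 2269: 30 − 29 = 1 day remains.
Then May (31), June (30), July (31), August (31), September (30), October (31): 31 + 30 + 31 + 31 + 30 + 31 = 184 days.
November 1, 2269: 1 day.
Residual: 186 days.
Total: 3839 days.
3839 mod 7 = 3, so 3 days after Friday is Monday.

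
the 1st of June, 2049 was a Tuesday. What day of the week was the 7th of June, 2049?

Monday

Within June 2049: 7 − 1 = 6 days.
6 mod 7 = 6, so 6 days after Tuesday is Monday.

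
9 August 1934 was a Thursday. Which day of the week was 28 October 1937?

Thursday

August 9, 1934 → August 9, 1935: 365 days.
August 9, 1935 → August 9, 1936: 366 days (1936 is a leap year).
August 9, 1936 → August 9, 1937: 365 days.
August 1937: 31 − 9 = 22 days remain.
Then September (30): 30 days.
October 1–28, 1937: 28 days.
Residual: 80 days.
Total: 1176 days.
1176 is a multiple of 7, so 28 October 1937 falls on the same weekday: Thursday.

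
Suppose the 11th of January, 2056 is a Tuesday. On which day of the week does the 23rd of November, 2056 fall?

January 2056: 31 − 11 = 20 days remain.
Then 9 full months totalling 274 days.
November 1–23, 2056: 23 days.
Total: 20 + 274 + 23 = 317 days.
317 mod 7 = 2, so 2 days after Tuesday is Thursday.

Thursday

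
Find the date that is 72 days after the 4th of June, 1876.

the 15th of August, 1876

Count 72 days after June 4, 1876:
June 1876: 30 − 4 = 26 days remain.
Then July (31): 31 days.
August 1–15, 1876: 15 days.
Total: 26 + 31 + 15 = 72 days.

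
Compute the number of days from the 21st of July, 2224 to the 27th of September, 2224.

July 2224: 31 − 21 = 10 days remain.
Then August (31): 31 days.
September 1–27, 2224: 27 days.
Total: 10 + 31 + 27 = 68 days.

68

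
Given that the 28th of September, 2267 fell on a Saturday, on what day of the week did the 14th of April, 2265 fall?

Friday

Count forward from the earlier date (April 14, 2265) to the later (September 28, 2267):
Day-of-year of April 14, 2265: 104.
Day-of-year of September 28, 2267: 271.
2265 has 365 days, so 365 − 104 = 261 days remain in 2265.
Full years: 2266: 365. Sum = 365.
Total: 261 + 365 + 271 = 897 days.
897 mod 7 = 1, so 1 day before Saturday is Friday.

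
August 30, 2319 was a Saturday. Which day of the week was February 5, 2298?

Count forward from the earlier date (February 5, 2298) to the later (August 30, 2319):
From February 5, 2298 to February 5, 2319: 21 years, of which 4 contain a Feb 29 — 17×365 + 4×366 = 7669 days.
(2300 is not a leap year (divisible by 100 but not 400).)
February 2319: 28 − 5 = 23 days remain (2319 is not a leap year, so February has 28 days).
Then March (31), April (30), May (31), June (30), July (31): 31 + 30 + 31 + 30 + 31 = 153 days.
August 1–30, 2319: 30 days.
Residual: 206 days.
Total: 7875 days.
7875 is a multiple of 7, so February 5, 2298 falls on the same weekday: Saturday.

Saturday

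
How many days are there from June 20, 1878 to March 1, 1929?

18516

Day-of-year of June 20, 1878: 171.
Day-of-year of March 1, 1929: 60.
1878 has 365 days, so 365 − 171 = 194 days remain in 1878.
Full years 1879–1928: 38 common + 12 leap = 38×365 + 12×366 = 18262 days.
Total: 194 + 18262 + 60 = 18516 days.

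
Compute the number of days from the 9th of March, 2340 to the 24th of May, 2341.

Day-of-year of March 9, 2340: 69.
Day-of-year of May 24, 2341: 144.
2340 has 366 days, so 366 − 69 = 297 days remain in 2340.
Total: 297 + 144 = 441 days.

441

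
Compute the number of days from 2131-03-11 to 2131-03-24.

13

Within March 2131: 24 − 11 = 13 days.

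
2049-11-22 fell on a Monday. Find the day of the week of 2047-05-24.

Count forward from the earlier date (May 24, 2047) to the later (November 22, 2049):
Day-of-year of May 24, 2047: 144.
Day-of-year of November 22, 2049: 326.
2047 has 365 days, so 365 − 144 = 221 days remain in 2047.
Full years: 2048: 366. Sum = 366.
Total: 221 + 366 + 326 = 913 days.
913 mod 7 = 3, so 3 days before Monday is Friday.

Friday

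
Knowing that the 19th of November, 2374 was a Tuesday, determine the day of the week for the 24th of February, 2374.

Count forward from the earlier date (February 24, 2374) to the later (November 19, 2374):
February 2374: 28 − 24 = 4 days remain (2374 is not a leap year, so February has 28 days).
Then March (31), April (30), May (31), June (30), July (31), August (31), September (30), October (31): 31 + 30 + 31 + 30 + 31 + 31 + 30 + 31 = 245 days.
November 1–19, 2374: 19 days.
Total: 4 + 245 + 19 = 268 days.
268 mod 7 = 2, so 2 days before Tuesday is Sunday.

Sunday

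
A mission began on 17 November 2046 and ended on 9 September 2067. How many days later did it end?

7601

Day-of-year of November 17, 2046: 321.
Day-of-year of September 9, 2067: 252.
2046 has 365 days, so 365 − 321 = 44 days remain in 2046.
Full years 2047–2066: 15 common + 5 leap = 15×365 + 5×366 = 7305 days.
Total: 44 + 7305 + 252 = 7601 days.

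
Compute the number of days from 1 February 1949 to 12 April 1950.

435

February 1, 1949 → February 1, 1950: 365 days.
February 1950: 28 − 1 = 27 days remain (1950 is not a leap year, so February has 28 days).
Then March (31): 31 days.
April 1–12, 1950: 12 days.
Residual: 70 days.
Total: 435 days.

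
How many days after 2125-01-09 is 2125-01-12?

Within January 2125: 12 − 9 = 3 days.

3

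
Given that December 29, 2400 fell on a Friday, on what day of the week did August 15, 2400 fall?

Count forward from the earlier date (August 15, 2400) to the later (December 29, 2400):
August 2400: 31 − 15 = 16 days remain.
Then September (30), October (31), November (30): 30 + 31 + 30 = 91 days.
December 1–29, 2400: 29 days.
Total: 16 + 91 + 29 = 136 days.
136 mod 7 = 3, so 3 days before Friday is Tuesday.

Tuesday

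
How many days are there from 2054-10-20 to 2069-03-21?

Day-of-year of October 20, 2054: 293.
Day-of-year of March 21, 2069: 80.
2054 has 365 days, so 365 − 293 = 72 days remain in 2054.
Full years 2055–2068: 10 common + 4 leap = 10×365 + 4×366 = 5114 days.
Total: 72 + 5114 + 80 = 5266 days.

5266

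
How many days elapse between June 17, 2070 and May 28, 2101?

11302

Day-of-year of June 17, 2070: 168.
Day-of-year of May 28, 2101: 148.
2070 has 365 days, so 365 − 168 = 197 days remain in 2070.
Full years 2071–2100: 23 common + 7 leap = 23×365 + 7×366 = 10957 days.
Total: 197 + 10957 + 148 = 11302 days.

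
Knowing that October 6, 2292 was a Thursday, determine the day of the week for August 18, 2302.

Monday

From October 6, 2292 to October 6, 2301: 9 years, of which 1 contains a Feb 29 — 8×365 + 1×366 = 3286 days.
(2300 is not a leap year (divisible by 100 but not 400).)
October 2301: 31 − 6 = 25 days remain.
Then 9 full months totalling 273 days.
August 1–18, 2302: 18 days.
Residual: 316 days.
Total: 3602 days.
3602 mod 7 = 4, so 4 days after Thursday is Monday.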